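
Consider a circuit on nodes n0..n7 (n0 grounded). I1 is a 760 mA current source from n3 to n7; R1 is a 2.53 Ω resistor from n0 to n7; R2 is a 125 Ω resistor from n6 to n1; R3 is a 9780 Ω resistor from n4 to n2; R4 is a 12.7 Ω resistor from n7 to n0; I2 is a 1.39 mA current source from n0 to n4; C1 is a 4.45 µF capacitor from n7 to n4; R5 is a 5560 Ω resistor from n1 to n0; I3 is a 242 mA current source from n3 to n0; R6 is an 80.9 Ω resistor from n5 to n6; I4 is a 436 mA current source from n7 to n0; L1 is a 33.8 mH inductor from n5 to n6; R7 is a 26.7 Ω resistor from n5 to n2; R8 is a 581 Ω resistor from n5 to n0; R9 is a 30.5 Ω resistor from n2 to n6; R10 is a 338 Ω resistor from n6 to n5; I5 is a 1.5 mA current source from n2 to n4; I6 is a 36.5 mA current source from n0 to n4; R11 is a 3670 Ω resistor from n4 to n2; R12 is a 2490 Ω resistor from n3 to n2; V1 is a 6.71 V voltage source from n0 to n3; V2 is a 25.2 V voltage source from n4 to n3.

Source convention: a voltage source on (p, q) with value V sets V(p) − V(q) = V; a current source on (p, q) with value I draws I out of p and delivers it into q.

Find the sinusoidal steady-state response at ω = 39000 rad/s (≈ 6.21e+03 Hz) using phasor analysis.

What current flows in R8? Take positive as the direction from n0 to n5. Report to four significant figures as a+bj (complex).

MNA unknowns: 7 node voltages V₁..V_7 plus 2 source currents (V1, V2)
I1: z[3]−=0.76, z[7]+=0.76
R1: Y=0.3953+0.000j on G[0,7]
R2: Y=0.008000+0.000j on G[6,1]
R3: Y=0.0001022+0.000j on G[4,2]
R4: Y=0.07874+0.000j on G[7,0]
I2: z[0]−=0.00139, z[4]+=0.00139
C1: Y=0.000+0.1735j on G[7,4]
R5: Y=0.0001799+0.000j on G[1,0]
I3: z[3]−=0.242, z[0]+=0.242
R6: Y=0.01236+0.000j on G[5,6]
I4: z[7]−=0.436, z[0]+=0.436
L1: Y=0.000-0.0007586j on G[5,6]
R7: Y=0.03745+0.000j on G[5,2]
R8: Y=0.001721+0.000j on G[5,0]
R9: Y=0.03279+0.000j on G[2,6]
R10: Y=0.002959+0.000j on G[6,5]
I5: z[2]−=0.0015, z[4]+=0.0015
I6: z[0]−=0.0365, z[4]+=0.0365
R11: Y=0.0002725+0.000j on G[4,2]
R12: Y=0.0004016+0.000j on G[3,2]
V1: row V0−V3=6.71, i_V1 at 0,3
V2: row V4−V3=25.2, i_V2 at 4,3
solve → V1=1.009+0.0003911j, V2=1.048+0.0001317j, V3=-6.710+0.000j, V4=18.49+0.000j, V5=1.010-0.0001003j, V6=1.032+0.0003999j, V7=2.788+5.749j
aux → i_V1=1.964+2.725j, i_V2=-0.9649-2.725j

-0.001739+1.726e-07j A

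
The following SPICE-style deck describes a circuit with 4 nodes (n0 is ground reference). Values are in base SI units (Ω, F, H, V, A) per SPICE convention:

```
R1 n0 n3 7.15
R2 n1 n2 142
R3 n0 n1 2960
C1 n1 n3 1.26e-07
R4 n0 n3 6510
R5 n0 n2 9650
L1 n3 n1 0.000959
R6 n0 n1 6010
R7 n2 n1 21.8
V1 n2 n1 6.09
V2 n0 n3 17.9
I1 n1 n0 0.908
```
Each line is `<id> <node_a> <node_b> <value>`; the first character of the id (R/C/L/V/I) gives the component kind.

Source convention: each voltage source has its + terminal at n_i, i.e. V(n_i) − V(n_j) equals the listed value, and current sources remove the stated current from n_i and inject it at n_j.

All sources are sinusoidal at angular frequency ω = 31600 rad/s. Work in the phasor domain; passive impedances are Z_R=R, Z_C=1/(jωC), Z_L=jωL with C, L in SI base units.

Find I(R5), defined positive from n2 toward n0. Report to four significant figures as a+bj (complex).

-0.001291-0.003205j A

MNA unknowns: 3 node voltages V₁..V_3 plus 2 source currents (V1, V2)
R1: Y=0.1399+0.000j on G[0,3]
R2: Y=0.007042+0.000j on G[1,2]
R3: Y=0.0003378+0.000j on G[0,1]
C1: Y=0.000+0.003982j on G[1,3]
R4: Y=0.0001536+0.000j on G[0,3]
R5: Y=0.0001036+0.000j on G[0,2]
L1: Y=0.000-0.03300j on G[3,1]
R6: Y=0.0001664+0.000j on G[0,1]
R7: Y=0.04587+0.000j on G[2,1]
V1: row V2−V1=6.09, i_V1 at 2,1
V2: row V0−V3=17.9, i_V2 at 0,3
I1: z[1]−=0.908, z[0]+=0.908
solve → V1=-18.55-30.93j, V2=-12.46-30.93j, V3=-17.90+0.000j
aux → i_V1=-0.3210+0.003205j, i_V2=-1.609-0.01880j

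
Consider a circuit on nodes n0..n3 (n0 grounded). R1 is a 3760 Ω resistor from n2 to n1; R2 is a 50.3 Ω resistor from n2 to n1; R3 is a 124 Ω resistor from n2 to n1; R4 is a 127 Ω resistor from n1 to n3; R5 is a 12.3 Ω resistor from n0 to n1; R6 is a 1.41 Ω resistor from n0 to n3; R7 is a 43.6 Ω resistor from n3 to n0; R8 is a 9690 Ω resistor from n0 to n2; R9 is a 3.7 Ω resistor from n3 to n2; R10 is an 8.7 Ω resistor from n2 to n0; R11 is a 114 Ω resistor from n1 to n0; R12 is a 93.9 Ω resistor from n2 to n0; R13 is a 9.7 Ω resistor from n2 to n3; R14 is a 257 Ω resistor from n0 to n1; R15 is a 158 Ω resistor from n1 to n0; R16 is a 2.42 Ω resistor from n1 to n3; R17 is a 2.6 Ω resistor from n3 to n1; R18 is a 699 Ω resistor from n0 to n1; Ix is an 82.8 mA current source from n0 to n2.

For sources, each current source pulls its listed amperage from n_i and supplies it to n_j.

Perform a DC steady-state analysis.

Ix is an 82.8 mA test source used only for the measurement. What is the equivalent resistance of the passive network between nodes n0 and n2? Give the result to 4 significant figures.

R_eq = 2.522 Ω

Apply KCL at each of the 3 non-ground nodes and solve the resulting linear system.
Node n1: branches {R1, R2, R3, R4, R5, R11, R14, R15, R16, R17, R18} → V_1 = 0.06503
Node n2: branches {R1, R2, R3, R8, R9, R10, R12, R13, Ix} → V_2 = 0.2088
Node n3: branches {R4, R6, R7, R9, R13, R16, R17} → V_3 = 0.06821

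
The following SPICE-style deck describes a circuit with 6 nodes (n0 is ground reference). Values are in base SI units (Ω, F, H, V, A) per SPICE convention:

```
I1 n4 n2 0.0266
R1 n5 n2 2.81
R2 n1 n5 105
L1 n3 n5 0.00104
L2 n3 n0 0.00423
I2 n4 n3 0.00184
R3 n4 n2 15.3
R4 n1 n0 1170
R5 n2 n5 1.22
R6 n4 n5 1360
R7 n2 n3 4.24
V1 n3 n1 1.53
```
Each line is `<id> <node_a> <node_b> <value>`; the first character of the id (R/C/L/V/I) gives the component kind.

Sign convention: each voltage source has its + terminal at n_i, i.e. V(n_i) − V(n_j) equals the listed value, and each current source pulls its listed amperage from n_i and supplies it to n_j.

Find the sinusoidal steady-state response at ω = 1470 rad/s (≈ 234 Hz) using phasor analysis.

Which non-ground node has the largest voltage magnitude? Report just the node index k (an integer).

Apply KCL at each of the 5 non-ground nodes and solve the resulting linear system.
Node n1: branches {R2, R4, V1} → V_1 = -1.530+0.008131j
Node n2: branches {I1, R1, R3, R5, R7} → V_2 = -0.006930-0.01059j
Node n3: branches {L1, L2, I2, R7, V1} → V_3 = 4.321e-05+0.008131j
Node n4: branches {I1, I2, R3, R6} → V_4 = -0.4372-0.01063j
Node n5: branches {R1, R2, L1, R5, R6} → V_5 = -0.007033-0.01434j
Source currents: i(V1)=-0.01581+0.0002210j

1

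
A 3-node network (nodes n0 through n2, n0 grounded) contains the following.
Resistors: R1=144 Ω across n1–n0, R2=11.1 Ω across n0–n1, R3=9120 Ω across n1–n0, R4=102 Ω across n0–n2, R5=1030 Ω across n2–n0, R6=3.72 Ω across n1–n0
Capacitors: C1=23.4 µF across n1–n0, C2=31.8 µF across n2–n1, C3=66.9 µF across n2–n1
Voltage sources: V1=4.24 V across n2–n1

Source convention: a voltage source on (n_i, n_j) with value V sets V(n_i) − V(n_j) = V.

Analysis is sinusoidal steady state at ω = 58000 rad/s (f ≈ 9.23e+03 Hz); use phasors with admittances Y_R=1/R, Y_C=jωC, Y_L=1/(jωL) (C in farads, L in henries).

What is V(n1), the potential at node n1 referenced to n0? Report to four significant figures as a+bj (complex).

-0.008675+0.03125j V

Element admittances at ω=58000 rad/s:
  Y(R1) = 0.006944+0.000j S between n1,n0
  Y(C1) = 0.000+1.357j S between n1,n0
  Y(R2) = 0.09009+0.000j S between n0,n1
  Y(C2) = 0.000+1.844j S between n2,n1
  Y(R3) = 0.0001096+0.000j S between n1,n0
  Y(R4) = 0.009804+0.000j S between n0,n2
  Y(R5) = 0.0009709+0.000j S between n2,n0
  Y(C3) = 0.000+3.880j S between n2,n1
  Y(R6) = 0.2688+0.000j S between n1,n0
  V1: constraint V(n2)−V(n1) = 4.24
Assemble and solve the 3×3 MNA system:
  V(n1)=-0.008675+0.03125j  V(n2)=4.231+0.03125j
  i(V1)=-0.04559-24.27j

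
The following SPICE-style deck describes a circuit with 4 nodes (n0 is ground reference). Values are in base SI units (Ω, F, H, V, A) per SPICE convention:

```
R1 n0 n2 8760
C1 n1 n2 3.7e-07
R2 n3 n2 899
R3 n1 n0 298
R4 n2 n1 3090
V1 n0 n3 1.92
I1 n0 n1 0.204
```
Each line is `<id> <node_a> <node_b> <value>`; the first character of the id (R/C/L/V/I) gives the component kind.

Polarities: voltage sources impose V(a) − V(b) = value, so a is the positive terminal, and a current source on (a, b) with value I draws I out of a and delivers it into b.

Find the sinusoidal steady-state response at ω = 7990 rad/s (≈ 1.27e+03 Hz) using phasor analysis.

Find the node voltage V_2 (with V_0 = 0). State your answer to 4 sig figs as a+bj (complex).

39.14+11.88j V

Element admittances at ω=7990 rad/s:
  Y(R1) = 0.0001142+0.000j S between n0,n2
  Y(C1) = 0.000+0.002956j S between n1,n2
  Y(R2) = 0.001112+0.000j S between n3,n2
  Y(R3) = 0.003356+0.000j S between n1,n0
  Y(R4) = 0.0003236+0.000j S between n2,n1
  V1: constraint V(n0)−V(n3) = 1.92
  I1: injects 0.204 A into n1 (from n0)
Assemble and solve the 4×4 MNA system:
  V(n1)=45.85-4.344j  V(n2)=39.14+11.88j  V(n3)=-1.920+0.000j
  i(V1)=-0.04568-0.01322j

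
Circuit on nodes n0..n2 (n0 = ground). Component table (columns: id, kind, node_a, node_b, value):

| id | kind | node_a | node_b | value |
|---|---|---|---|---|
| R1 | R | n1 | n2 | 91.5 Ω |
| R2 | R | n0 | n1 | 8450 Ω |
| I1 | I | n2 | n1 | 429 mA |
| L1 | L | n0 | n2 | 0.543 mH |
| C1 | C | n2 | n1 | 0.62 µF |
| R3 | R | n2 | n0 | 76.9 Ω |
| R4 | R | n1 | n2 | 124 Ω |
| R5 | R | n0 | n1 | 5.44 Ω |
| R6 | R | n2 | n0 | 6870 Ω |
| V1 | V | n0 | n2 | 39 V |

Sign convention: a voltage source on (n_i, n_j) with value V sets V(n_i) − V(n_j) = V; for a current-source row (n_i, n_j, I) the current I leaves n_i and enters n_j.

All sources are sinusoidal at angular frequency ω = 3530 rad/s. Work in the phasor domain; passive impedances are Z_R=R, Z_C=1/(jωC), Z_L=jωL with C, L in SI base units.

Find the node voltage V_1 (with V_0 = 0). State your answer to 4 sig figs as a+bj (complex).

-1.541-0.4040j V

MNA unknowns: 2 node voltages V₁..V_2 plus 1 source current (V1)
R1: Y=0.01093+0.000j on G[1,2]
R2: Y=0.0001183+0.000j on G[0,1]
I1: z[2]−=0.429, z[1]+=0.429
L1: Y=0.000-0.5217j on G[0,2]
C1: Y=0.000+0.002189j on G[2,1]
R3: Y=0.01300+0.000j on G[2,0]
R4: Y=0.008065+0.000j on G[1,2]
R5: Y=0.1838+0.000j on G[0,1]
R6: Y=0.0001456+0.000j on G[2,0]
V1: row V0−V2=39, i_V1 at 0,2
solve → V1=-1.541-0.4040j, V2=-39.00+0.000j
aux → i_V1=-0.7962+20.27j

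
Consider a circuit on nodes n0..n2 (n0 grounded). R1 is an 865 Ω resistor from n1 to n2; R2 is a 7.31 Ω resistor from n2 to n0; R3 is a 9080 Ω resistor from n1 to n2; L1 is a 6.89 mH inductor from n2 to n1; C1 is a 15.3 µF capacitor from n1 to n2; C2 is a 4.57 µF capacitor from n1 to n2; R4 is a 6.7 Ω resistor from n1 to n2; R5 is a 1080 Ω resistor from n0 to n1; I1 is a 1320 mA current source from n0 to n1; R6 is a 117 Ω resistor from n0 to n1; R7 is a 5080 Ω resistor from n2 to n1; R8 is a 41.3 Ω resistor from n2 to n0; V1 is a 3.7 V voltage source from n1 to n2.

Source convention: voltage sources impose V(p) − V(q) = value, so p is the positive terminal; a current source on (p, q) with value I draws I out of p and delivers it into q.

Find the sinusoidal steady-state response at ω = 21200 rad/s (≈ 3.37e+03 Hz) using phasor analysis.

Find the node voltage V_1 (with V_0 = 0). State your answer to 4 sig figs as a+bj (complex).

Apply KCL at each of the 2 non-ground nodes and solve the resulting linear system.
Node n1: branches {R1, R3, L1, C1, C2, R4, R5, I1, R6, R7, V1} → V_1 = 11.24+0.000j
Node n2: branches {R1, R2, R3, L1, C1, C2, R4, R7, R8, V1} → V_2 = 7.537+0.000j
Source currents: i(V1)=0.6559-1.533j

11.24+0.000j V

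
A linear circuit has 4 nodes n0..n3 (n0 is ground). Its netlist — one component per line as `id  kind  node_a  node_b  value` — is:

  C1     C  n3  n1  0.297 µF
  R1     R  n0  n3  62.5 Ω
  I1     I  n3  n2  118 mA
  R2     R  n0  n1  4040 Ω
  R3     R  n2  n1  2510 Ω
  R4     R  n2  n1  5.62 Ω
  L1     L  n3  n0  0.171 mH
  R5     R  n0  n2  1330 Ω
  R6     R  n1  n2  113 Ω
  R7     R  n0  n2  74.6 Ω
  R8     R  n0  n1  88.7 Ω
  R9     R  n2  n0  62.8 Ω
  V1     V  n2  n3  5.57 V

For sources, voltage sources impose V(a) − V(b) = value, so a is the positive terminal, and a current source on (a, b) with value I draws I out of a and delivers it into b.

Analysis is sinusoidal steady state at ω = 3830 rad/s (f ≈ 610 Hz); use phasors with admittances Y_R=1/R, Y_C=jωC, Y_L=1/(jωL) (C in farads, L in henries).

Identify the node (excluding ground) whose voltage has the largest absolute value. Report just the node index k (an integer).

2

Apply KCL at each of the 3 non-ground nodes and solve the resulting linear system.
Node n1: branches {C1, R2, R3, R4, R6, R8} → V_1 = 5.241-0.1705j
Node n2: branches {I1, R3, R4, R5, R6, R7, R9, V1} → V_2 = 5.564-0.1491j
Node n3: branches {C1, R1, I1, L1, V1} → V_3 = -0.005787-0.1491j
Source currents: i(V1)=-0.1098+0.0004808j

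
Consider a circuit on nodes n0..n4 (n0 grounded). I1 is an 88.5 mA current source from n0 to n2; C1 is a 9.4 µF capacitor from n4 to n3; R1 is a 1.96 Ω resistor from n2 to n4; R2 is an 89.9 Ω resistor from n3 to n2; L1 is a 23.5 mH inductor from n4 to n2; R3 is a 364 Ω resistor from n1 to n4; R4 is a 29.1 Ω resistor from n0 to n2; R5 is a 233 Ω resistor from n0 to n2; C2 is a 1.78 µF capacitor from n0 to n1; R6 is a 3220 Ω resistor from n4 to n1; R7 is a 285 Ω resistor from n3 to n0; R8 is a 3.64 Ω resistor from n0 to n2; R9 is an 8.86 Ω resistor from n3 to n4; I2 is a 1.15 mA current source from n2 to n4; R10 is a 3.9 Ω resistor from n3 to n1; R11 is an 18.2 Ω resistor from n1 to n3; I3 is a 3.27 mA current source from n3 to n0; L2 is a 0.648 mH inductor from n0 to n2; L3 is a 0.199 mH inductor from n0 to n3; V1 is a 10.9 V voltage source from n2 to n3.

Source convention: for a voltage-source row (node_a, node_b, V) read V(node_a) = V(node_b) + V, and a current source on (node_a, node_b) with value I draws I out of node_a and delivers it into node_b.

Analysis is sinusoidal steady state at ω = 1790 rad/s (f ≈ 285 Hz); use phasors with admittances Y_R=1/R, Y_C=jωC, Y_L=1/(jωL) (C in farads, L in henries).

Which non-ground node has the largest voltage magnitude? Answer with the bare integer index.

Element admittances at ω=1790 rad/s:
  I1: injects 0.0885 A into n2 (from n0)
  Y(C1) = 0.000+0.01683j S between n4,n3
  Y(R1) = 0.5102+0.000j S between n2,n4
  Y(R2) = 0.01112+0.000j S between n3,n2
  Y(L1) = 0.000-0.02377j S between n4,n2
  Y(R3) = 0.002747+0.000j S between n1,n4
  Y(R4) = 0.03436+0.000j S between n0,n2
  Y(R5) = 0.004292+0.000j S between n0,n2
  Y(C2) = 0.000+0.003186j S between n0,n1
  Y(R6) = 0.0003106+0.000j S between n4,n1
  Y(R7) = 0.003509+0.000j S between n3,n0
  Y(R8) = 0.2747+0.000j S between n0,n2
  Y(R9) = 0.1129+0.000j S between n3,n4
  I2: injects 0.00115 A into n4 (from n2)
  Y(R10) = 0.2564+0.000j S between n3,n1
  Y(R11) = 0.05495+0.000j S between n1,n3
  I3: injects 0.00327 A into n0 (from n3)
  Y(L2) = 0.000-0.8621j S between n0,n2
  Y(L3) = 0.000-2.807j S between n0,n3
  V1: constraint V(n2)−V(n3) = 10.9
Assemble and solve the 5×5 MNA system:
  V(n1)=-2.542-0.6591j  V(n2)=8.278-0.6818j  V(n3)=-2.622-0.6818j  V(n4)=6.266-0.9969j
  i(V1)=-3.074+7.237j

2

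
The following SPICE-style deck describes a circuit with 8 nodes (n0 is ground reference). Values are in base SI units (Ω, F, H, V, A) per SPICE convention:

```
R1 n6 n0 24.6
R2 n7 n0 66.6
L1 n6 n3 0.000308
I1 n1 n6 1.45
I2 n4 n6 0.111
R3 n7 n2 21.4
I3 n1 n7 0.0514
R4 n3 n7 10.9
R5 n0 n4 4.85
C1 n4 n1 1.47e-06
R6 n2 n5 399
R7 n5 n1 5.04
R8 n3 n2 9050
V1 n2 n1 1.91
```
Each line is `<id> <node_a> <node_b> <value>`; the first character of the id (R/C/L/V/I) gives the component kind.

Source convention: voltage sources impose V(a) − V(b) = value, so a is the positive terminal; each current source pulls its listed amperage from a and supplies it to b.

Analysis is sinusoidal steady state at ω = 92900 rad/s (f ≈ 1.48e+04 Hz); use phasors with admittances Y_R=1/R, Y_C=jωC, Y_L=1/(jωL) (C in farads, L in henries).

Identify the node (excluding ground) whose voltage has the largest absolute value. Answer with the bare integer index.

6

Apply KCL at each of the 7 non-ground nodes and solve the resulting linear system.
Node n1: branches {I1, I3, C1, R7, V1} → V_1 = -7.804+5.174j
Node n2: branches {R3, R6, R8, V1} → V_2 = -5.894+5.174j
Node n3: branches {L1, R4, R8} → V_3 = 12.32-6.979j
Node n4: branches {I2, R5, C1} → V_4 = -5.136-1.768j
Node n5: branches {R6, R7} → V_5 = -7.781+5.174j
Node n6: branches {R1, L1, I1, I2} → V_6 = 23.87+9.924j
Node n7: branches {R2, R3, I3, R4} → V_7 = 5.907-2.597j
Source currents: i(V1)=0.5487-0.3644j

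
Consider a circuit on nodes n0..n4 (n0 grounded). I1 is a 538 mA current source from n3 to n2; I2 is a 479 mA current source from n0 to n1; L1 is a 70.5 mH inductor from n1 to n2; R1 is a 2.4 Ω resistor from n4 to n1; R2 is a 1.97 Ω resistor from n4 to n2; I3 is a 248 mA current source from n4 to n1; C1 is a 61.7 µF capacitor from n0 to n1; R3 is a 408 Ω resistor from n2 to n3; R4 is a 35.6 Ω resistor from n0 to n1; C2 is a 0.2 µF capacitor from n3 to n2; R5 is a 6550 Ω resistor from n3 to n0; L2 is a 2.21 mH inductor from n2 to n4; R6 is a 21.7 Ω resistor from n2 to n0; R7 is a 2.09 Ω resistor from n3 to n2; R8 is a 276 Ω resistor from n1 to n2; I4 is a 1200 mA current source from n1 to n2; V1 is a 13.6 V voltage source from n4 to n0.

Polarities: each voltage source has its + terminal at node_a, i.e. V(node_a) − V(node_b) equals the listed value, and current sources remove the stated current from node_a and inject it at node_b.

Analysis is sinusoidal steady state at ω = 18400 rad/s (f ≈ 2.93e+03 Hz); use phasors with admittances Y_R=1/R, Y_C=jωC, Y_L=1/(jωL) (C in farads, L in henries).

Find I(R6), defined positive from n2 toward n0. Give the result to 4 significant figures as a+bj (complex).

MNA unknowns: 4 node voltages V₁..V_4 plus 1 source current (V1)
I1: z[3]−=0.538, z[2]+=0.538
I2: z[0]−=0.479, z[1]+=0.479
L1: Y=0.000-0.0007709j on G[1,2]
R1: Y=0.4167+0.000j on G[4,1]
R2: Y=0.5076+0.000j on G[4,2]
I3: z[4]−=0.248, z[1]+=0.248
C1: Y=0.000+1.135j on G[0,1]
R3: Y=0.002451+0.000j on G[2,3]
R4: Y=0.02809+0.000j on G[0,1]
C2: Y=0.000+0.003680j on G[3,2]
R5: Y=0.0001527+0.000j on G[3,0]
L2: Y=0.000-0.02459j on G[2,4]
R6: Y=0.04608+0.000j on G[2,0]
R7: Y=0.4785+0.000j on G[3,2]
R8: Y=0.003623+0.000j on G[1,2]
I4: z[1]−=1.2, z[2]+=1.2
V1: row V4−V0=13.6, i_V1 at 4,0
solve → V1=1.572-4.003j, V2=14.54+0.03337j, V3=13.42+0.04194j, V4=13.60+0.000j
aux → i_V1=-4.782-1.674j

0.6700+0.001538j A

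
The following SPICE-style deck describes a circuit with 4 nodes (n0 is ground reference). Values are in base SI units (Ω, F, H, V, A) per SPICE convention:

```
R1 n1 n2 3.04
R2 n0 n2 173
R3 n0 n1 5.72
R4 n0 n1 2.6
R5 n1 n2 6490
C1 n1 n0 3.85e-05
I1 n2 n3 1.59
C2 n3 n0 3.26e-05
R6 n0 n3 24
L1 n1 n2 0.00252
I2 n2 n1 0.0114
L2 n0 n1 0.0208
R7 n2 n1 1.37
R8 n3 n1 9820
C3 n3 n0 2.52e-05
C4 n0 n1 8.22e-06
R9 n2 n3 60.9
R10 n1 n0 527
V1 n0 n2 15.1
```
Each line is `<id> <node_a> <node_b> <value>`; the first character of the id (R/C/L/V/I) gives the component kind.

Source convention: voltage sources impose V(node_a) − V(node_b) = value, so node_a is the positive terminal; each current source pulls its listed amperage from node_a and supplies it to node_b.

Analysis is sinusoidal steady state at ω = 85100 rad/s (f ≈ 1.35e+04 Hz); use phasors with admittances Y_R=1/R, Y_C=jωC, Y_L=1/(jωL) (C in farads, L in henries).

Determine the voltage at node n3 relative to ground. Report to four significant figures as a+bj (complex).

Element admittances at ω=85100 rad/s:
  Y(R1) = 0.3289+0.000j S between n1,n2
  Y(R2) = 0.005780+0.000j S between n0,n2
  Y(R3) = 0.1748+0.000j S between n0,n1
  Y(R4) = 0.3846+0.000j S between n0,n1
  Y(R5) = 0.0001541+0.000j S between n1,n2
  Y(C1) = 0.000+3.276j S between n1,n0
  I1: injects 1.59 A into n3 (from n2)
  Y(C2) = 0.000+2.774j S between n3,n0
  Y(R6) = 0.04167+0.000j S between n0,n3
  Y(L1) = 0.000-0.004663j S between n1,n2
  I2: injects 0.0114 A into n1 (from n2)
  Y(L2) = 0.000-0.0005649j S between n0,n1
  Y(R7) = 0.7299+0.000j S between n2,n1
  Y(R8) = 0.0001018+0.000j S between n3,n1
  Y(C3) = 0.000+2.145j S between n3,n0
  Y(C4) = 0.000+0.6995j S between n0,n1
  Y(R9) = 0.01642+0.000j S between n2,n3
  Y(R10) = 0.001898+0.000j S between n1,n0
  V1: constraint V(n0)−V(n2) = 15.1
Assemble and solve the 4×4 MNA system:
  V(n1)=-1.393+3.456j  V(n2)=-15.10+0.000j  V(n3)=0.003298-0.2728j
  i(V1)=-13.27-3.592j

0.003298-0.2728j V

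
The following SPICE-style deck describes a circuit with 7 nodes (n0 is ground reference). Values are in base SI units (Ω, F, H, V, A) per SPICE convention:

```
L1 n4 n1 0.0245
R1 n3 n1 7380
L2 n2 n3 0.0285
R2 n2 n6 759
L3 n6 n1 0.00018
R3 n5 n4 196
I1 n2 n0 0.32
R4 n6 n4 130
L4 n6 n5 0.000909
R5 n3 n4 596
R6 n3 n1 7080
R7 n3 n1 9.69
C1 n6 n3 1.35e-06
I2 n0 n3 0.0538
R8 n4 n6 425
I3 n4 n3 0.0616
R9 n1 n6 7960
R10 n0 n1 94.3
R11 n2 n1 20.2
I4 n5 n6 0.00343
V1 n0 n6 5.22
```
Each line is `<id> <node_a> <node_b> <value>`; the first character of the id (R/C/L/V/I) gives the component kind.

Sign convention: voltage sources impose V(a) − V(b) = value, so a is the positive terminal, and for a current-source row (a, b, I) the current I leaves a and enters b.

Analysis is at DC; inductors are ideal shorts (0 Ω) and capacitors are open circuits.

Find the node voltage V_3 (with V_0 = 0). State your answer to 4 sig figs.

Apply KCL at each of the 6 non-ground nodes and solve the resulting linear system.
Node n1: branches {L1, R1, L3, R6, R7, R9, R10, R11} → V_1 = -5.220
Node n2: branches {L2, R2, I1, R11} → V_2 = -6.532
Node n3: branches {R1, L2, R5, R6, R7, C1, I2, I3} → V_3 = -6.532
Node n4: branches {L1, R3, R4, R5, R8, I3} → V_4 = -5.220
Node n5: branches {R3, L4, I4} → V_5 = -5.220
Node n6: branches {R2, L3, R4, L4, C1, R8, R9, I4, V1} → V_6 = -5.220
Source currents: i(L1)=-0.06380, i(L2)=-0.2533, i(L3)=0.2091, i(L4)=0.003430, i(V1)=0.2108

-6.532 V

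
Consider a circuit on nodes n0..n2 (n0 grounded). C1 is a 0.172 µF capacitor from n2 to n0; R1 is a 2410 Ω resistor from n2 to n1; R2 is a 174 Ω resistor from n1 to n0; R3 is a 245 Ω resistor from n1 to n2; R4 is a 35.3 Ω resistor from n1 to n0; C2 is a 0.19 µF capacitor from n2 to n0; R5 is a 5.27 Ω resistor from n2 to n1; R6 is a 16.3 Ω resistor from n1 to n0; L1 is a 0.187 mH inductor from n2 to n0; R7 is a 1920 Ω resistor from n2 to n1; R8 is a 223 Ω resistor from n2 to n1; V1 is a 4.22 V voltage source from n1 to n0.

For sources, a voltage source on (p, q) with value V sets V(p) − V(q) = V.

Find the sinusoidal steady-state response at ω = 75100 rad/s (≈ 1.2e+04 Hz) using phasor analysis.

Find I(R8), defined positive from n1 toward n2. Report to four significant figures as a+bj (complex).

0.0008806-0.003986j A

MNA unknowns: 2 node voltages V₁..V_2 plus 1 source current (V1)
C1: Y=0.000+0.01292j on G[2,0]
R1: Y=0.0004149+0.000j on G[2,1]
R2: Y=0.005747+0.000j on G[1,0]
R3: Y=0.004082+0.000j on G[1,2]
R4: Y=0.02833+0.000j on G[1,0]
C2: Y=0.000+0.01427j on G[2,0]
R5: Y=0.1898+0.000j on G[2,1]
R6: Y=0.06135+0.000j on G[1,0]
L1: Y=0.000-0.07121j on G[2,0]
R7: Y=0.0005208+0.000j on G[2,1]
R8: Y=0.004484+0.000j on G[2,1]
V1: row V1−V0=4.22, i_V1 at 1,0
solve → V1=4.220+0.000j, V2=4.024+0.8889j
aux → i_V1=-0.4418+0.1771j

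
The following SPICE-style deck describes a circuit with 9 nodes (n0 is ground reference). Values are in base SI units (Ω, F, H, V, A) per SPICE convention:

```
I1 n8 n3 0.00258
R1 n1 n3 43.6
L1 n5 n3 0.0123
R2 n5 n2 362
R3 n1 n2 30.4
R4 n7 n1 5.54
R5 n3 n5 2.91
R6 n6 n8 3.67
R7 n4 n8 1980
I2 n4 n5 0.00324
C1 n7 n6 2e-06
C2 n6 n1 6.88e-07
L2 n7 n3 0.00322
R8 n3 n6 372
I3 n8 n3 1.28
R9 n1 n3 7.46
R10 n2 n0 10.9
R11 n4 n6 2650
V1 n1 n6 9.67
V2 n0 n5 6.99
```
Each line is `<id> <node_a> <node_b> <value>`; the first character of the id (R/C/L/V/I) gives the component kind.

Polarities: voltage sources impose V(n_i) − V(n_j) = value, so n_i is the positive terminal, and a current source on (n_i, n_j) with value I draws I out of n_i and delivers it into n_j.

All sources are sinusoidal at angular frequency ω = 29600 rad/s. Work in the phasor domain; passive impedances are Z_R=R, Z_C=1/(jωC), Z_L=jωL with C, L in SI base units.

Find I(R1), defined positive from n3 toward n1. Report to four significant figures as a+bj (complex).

0.1341+0.008866j A

MNA unknowns: 8 node voltages V₁..V_8 plus 2 source currents (V1, V2)
I1: z[8]−=0.00258, z[3]+=0.00258
R1: Y=0.02294+0.000j on G[1,3]
L1: Y=0.000-0.002747j on G[5,3]
R2: Y=0.002762+0.000j on G[5,2]
R3: Y=0.03289+0.000j on G[1,2]
R4: Y=0.1805+0.000j on G[7,1]
R5: Y=0.3436+0.000j on G[3,5]
R6: Y=0.2725+0.000j on G[6,8]
R7: Y=0.0005051+0.000j on G[4,8]
I2: z[4]−=0.00324, z[5]+=0.00324
C1: Y=0.000+0.05920j on G[7,6]
C2: Y=0.000+0.02036j on G[6,1]
L2: Y=0.000-0.01049j on G[7,3]
R8: Y=0.002688+0.000j on G[3,6]
I3: z[8]−=1.28, z[3]+=1.28
R9: Y=0.1340+0.000j on G[1,3]
R10: Y=0.09174+0.000j on G[2,0]
R11: Y=0.0003774+0.000j on G[4,6]
V1: row V1−V6=9.67, i_V1 at 1,6
V2: row V0−V5=6.99, i_V2 at 0,5
solve → V1=-12.01-0.3547j, V2=-3.252-0.09159j, V3=-6.162+0.03181j, V4=-28.04-0.3547j, V5=-6.990+0.000j, V6=-21.68-0.3547j, V7=-12.87-3.633j, V8=-26.39-0.3547j
aux → i_V1=1.050-0.7194j, i_V2=-0.2983-0.008403j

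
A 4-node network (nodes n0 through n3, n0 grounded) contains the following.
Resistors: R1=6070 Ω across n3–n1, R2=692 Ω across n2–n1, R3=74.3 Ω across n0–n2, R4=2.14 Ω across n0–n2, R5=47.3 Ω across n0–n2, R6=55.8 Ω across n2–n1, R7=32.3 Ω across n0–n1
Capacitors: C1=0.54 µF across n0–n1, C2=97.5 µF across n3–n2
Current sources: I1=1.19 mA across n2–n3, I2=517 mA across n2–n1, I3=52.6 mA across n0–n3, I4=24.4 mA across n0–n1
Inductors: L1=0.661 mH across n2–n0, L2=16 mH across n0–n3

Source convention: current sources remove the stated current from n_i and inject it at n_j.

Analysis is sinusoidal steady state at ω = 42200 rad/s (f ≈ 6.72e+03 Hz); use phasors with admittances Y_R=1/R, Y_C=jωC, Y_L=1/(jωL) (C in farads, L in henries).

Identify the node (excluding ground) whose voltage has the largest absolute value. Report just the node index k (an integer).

1

Apply KCL at each of the 3 non-ground nodes and solve the resulting linear system.
Node n1: branches {R1, C1, R2, I2, R6, R7, I4} → V_1 = 8.704-4.001j
Node n2: branches {C2, I1, L1, R2, I2, R3, R4, R5, R6} → V_2 = -0.5510-0.1893j
Node n3: branches {R1, C2, I1, I3, L2} → V_3 = -0.5514-0.2028j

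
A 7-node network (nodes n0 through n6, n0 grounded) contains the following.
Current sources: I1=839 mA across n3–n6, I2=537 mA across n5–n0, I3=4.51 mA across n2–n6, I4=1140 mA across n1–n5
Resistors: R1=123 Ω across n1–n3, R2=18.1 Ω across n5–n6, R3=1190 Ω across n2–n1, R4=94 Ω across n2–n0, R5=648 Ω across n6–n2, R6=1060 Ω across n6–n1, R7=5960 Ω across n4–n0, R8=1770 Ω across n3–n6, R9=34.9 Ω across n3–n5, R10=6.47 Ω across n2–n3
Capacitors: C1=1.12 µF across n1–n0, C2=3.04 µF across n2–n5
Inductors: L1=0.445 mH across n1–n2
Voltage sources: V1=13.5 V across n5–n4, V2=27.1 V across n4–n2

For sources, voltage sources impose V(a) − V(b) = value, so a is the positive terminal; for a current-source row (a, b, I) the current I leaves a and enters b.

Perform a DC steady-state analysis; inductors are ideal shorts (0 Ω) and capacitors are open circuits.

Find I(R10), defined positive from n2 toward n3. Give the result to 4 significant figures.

MNA unknowns: 6 node voltages V₁..V_6 plus 3 source currents (L1, V1, V2)
I1: z[3]−=0.839, z[6]+=0.839
I2: z[5]−=0.537, z[0]+=0.537
R1: Y=0.008130 on G[1,3]
C1: Y=0.000 on G[1,0]
C2: Y=0.000 on G[2,5]
R2: Y=0.05525 on G[5,6]
R3: Y=0.0008403 on G[2,1]
R4: Y=0.01064 on G[2,0]
L1: row V1−V2=0, i_L1 at 1,2
I3: z[2]−=0.00451, z[6]+=0.00451
R5: Y=0.001543 on G[6,2]
R6: Y=0.0009434 on G[6,1]
I4: z[1]−=1.14, z[5]+=1.14
R7: Y=0.0001678 on G[4,0]
R8: Y=0.0005650 on G[3,6]
R9: Y=0.02865 on G[3,5]
R10: Y=0.1546 on G[2,3]
V1: row V5−V4=13.5, i_V1 at 5,4
V2: row V4−V2=27.1, i_V2 at 4,2
solve → V1=-50.12, V2=-50.12, V3=-48.27, V4=-23.02, V5=-9.515, V6=2.846
aux → i_L1=-1.075, i_V1=0.1755, i_V2=0.1794

-0.2853 A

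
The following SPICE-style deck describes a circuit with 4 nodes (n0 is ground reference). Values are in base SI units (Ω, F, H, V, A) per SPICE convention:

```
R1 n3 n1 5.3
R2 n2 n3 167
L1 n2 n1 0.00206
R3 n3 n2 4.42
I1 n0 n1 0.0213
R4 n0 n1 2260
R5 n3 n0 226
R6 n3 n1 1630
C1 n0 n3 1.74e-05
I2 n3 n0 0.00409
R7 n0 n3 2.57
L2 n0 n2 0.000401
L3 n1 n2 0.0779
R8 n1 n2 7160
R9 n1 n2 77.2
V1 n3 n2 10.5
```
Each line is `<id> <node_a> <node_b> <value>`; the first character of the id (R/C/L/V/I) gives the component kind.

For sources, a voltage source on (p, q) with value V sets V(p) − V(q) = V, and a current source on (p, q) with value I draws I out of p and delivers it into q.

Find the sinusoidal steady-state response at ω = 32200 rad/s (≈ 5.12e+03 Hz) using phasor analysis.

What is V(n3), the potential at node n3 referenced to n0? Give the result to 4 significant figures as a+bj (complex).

-0.9937-0.8471j V

Apply KCL at each of the 3 non-ground nodes and solve the resulting linear system.
Node n1: branches {R1, L1, I1, R4, R6, L3, R8, R9} → V_1 = -1.622-0.09206j
Node n2: branches {R2, L1, R3, L2, L3, R8, R9, V1} → V_2 = -11.49-0.8471j
Node n3: branches {R1, R2, R3, R5, R6, C1, I2, R7, V1} → V_3 = -0.9937-0.8471j
Source currents: i(V1)=-2.645+1.033j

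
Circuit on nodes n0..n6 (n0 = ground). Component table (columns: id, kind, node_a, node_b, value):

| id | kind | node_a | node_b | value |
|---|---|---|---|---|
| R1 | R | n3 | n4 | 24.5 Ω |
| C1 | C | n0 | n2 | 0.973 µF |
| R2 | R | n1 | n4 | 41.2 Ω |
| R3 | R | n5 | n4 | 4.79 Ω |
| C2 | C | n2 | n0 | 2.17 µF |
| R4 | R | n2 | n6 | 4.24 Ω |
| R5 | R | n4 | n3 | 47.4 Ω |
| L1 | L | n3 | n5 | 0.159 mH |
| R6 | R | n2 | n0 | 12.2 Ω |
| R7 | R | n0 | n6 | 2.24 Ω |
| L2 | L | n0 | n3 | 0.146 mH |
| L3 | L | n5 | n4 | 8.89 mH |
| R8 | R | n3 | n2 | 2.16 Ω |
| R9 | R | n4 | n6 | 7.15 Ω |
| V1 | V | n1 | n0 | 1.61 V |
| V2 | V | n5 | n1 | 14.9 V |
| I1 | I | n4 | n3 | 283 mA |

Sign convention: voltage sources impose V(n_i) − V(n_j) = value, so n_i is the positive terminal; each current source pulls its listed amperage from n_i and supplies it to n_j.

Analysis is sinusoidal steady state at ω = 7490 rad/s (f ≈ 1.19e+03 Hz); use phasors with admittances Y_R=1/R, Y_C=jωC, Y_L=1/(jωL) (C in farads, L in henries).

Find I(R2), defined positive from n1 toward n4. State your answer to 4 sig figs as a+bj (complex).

-0.1928+0.008618j A

MNA unknowns: 6 node voltages V₁..V_6 plus 2 source currents (V1, V2)
R1: Y=0.04082+0.000j on G[3,4]
C1: Y=0.000+0.007288j on G[0,2]
R2: Y=0.02427+0.000j on G[1,4]
R3: Y=0.2088+0.000j on G[5,4]
C2: Y=0.000+0.01625j on G[2,0]
R4: Y=0.2358+0.000j on G[2,6]
R5: Y=0.02110+0.000j on G[4,3]
L1: Y=0.000-0.8397j on G[3,5]
R6: Y=0.08197+0.000j on G[2,0]
R7: Y=0.4464+0.000j on G[0,6]
L2: Y=0.000-0.9145j on G[0,3]
L3: Y=0.000-0.01502j on G[5,4]
R8: Y=0.4630+0.000j on G[3,2]
R9: Y=0.1399+0.000j on G[4,6]
V1: row V1−V0=1.61, i_V1 at 1,0
V2: row V5−V1=14.9, i_V2 at 5,1
I1: z[4]−=0.283, z[3]+=0.283
solve → V1=1.610+0.000j, V2=5.666-0.4516j, V3=7.922-0.3767j, V4=9.552-0.3551j, V5=16.51+0.000j, V6=3.250-0.1899j
aux → i_V1=-1.582+7.233j, i_V2=-1.774+7.242j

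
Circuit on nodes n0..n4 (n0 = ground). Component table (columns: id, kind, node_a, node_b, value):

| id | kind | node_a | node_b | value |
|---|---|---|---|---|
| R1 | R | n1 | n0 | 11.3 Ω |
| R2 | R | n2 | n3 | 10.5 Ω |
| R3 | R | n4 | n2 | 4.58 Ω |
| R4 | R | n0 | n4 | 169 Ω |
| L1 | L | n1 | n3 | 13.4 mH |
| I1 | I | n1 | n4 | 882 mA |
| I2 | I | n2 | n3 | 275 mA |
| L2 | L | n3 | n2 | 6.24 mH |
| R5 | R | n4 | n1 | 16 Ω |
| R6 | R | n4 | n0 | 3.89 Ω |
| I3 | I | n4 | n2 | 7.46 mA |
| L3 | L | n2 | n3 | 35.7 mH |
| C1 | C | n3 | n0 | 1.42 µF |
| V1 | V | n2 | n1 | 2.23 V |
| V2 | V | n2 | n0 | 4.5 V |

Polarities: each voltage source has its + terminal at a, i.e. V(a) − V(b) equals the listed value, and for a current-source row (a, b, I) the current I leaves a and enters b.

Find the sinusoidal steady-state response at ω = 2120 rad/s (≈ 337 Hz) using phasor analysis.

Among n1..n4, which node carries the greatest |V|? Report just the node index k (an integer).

Apply KCL at each of the 4 non-ground nodes and solve the resulting linear system.
Node n1: branches {R1, L1, I1, R5, V1} → V_1 = 2.270+0.000j
Node n2: branches {R2, R3, I2, L2, I3, L3, V1, V2} → V_2 = 4.500+0.000j
Node n3: branches {R2, L1, I2, L2, L3, C1} → V_3 = 5.273+1.664j
Node n4: branches {R3, R4, I1, R5, R6, I3} → V_4 = 3.676+0.000j
Source currents: i(V1)=0.9364+0.1057j, i(V2)=-1.163-0.01587j

3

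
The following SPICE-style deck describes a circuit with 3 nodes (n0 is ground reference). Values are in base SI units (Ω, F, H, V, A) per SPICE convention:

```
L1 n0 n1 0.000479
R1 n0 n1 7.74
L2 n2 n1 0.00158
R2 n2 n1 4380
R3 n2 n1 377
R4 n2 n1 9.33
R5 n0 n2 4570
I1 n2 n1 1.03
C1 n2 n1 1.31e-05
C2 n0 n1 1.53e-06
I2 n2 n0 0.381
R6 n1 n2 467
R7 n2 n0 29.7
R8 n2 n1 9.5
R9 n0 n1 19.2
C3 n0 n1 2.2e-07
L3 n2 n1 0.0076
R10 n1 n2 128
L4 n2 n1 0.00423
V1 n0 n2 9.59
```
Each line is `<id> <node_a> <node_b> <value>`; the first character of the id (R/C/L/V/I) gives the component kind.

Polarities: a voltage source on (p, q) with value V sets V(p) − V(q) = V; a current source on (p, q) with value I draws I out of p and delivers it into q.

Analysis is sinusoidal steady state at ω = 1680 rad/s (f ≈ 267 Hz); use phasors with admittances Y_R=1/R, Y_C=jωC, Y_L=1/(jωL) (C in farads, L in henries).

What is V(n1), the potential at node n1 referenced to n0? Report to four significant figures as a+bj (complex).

-3.022+0.05415j V

Apply KCL at each of the 2 non-ground nodes and solve the resulting linear system.
Node n1: branches {L1, R1, L2, R2, R3, R4, I1, C1, C2, R6, R8, R9, C3, L3, R10, L4} → V_1 = -3.022+0.05415j
Node n2: branches {L2, R2, R3, R4, R5, I1, C1, I2, R6, R7, R8, L3, R10, L4, V1} → V_2 = -9.590+0.000j
Source currents: i(V1)=-0.4247+3.756j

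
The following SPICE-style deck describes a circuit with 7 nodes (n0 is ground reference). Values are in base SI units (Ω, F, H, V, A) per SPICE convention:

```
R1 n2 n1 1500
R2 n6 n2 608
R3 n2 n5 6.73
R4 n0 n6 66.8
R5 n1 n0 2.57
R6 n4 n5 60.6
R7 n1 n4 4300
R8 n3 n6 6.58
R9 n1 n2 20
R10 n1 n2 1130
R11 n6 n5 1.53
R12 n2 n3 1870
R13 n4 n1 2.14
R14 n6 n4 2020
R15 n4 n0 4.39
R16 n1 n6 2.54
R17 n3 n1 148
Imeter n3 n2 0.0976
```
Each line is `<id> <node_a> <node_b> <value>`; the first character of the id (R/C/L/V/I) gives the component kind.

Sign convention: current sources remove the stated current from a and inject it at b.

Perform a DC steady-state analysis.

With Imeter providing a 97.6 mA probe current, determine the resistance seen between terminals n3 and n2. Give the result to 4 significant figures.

Apply KCL at each of the 6 non-ground nodes and solve the resulting linear system.
Node n1: branches {R1, R5, R7, R9, R10, R13, R16, R17} → V_1 = 0.001054
Node n2: branches {R1, R2, R3, R9, R10, R12, Imeter} → V_2 = 0.5172
Node n3: branches {R8, R12, R17, Imeter} → V_3 = -0.6635
Node n4: branches {R6, R7, R13, R14, R15} → V_4 = 0.001812
Node n5: branches {R3, R6, R11} → V_5 = 0.05001
Node n6: branches {R2, R4, R8, R11, R14, R16} → V_6 = -0.05498

R_eq = 12.10 Ω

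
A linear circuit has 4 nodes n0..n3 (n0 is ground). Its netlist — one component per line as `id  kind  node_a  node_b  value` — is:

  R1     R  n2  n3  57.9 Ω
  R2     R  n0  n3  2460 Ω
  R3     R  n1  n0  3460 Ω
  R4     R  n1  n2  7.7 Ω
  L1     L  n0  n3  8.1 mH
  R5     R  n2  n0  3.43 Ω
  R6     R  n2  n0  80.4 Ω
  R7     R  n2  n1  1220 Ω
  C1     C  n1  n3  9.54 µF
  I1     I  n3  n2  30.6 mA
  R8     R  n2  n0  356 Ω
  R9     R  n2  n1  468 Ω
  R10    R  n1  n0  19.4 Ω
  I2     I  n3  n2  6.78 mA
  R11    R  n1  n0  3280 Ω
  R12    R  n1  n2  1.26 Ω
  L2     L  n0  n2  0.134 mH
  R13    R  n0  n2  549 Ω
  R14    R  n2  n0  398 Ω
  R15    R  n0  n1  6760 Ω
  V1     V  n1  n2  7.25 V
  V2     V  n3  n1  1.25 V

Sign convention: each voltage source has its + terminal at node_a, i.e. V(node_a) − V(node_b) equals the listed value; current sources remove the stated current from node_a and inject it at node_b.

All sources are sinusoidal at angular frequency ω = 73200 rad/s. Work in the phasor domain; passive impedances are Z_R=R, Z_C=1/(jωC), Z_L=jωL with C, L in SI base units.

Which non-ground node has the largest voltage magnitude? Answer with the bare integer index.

Apply KCL at each of the 3 non-ground nodes and solve the resulting linear system.
Node n1: branches {R3, R4, R7, C1, R9, R10, R11, R12, R15, V1, V2} → V_1 = 6.267-0.2406j
Node n2: branches {R1, R4, R5, R6, R7, I1, R8, R9, I2, R12, L2, R13, R14, V1} → V_2 = -0.9829-0.2406j
Node n3: branches {R1, R2, L1, C1, I1, I2, V2} → V_3 = 7.517-0.2406j
Source currents: i(V1)=-7.231+0.02536j, i(V2)=-0.1868-0.8601j

3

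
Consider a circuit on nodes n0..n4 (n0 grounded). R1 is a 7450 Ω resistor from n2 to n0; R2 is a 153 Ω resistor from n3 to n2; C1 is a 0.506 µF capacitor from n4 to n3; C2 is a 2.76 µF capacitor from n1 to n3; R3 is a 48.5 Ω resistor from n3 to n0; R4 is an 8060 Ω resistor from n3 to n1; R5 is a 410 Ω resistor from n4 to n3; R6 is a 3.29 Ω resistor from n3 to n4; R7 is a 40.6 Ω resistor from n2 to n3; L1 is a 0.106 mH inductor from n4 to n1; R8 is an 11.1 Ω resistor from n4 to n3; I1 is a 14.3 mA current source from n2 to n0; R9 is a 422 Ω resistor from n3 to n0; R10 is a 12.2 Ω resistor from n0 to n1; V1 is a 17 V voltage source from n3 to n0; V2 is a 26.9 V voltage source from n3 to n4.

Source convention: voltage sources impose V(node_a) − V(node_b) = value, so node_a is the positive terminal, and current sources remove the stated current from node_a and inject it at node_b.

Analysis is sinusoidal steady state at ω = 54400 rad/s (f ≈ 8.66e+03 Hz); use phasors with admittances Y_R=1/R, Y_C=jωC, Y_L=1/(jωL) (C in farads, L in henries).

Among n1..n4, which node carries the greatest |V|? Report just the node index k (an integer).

Element admittances at ω=54400 rad/s:
  Y(R1) = 0.0001342+0.000j S between n2,n0
  Y(R2) = 0.006536+0.000j S between n3,n2
  Y(C1) = 0.000+0.02753j S between n4,n3
  Y(C2) = 0.000+0.1501j S between n1,n3
  Y(R3) = 0.02062+0.000j S between n3,n0
  Y(R4) = 0.0001241+0.000j S between n3,n1
  Y(R5) = 0.002439+0.000j S between n4,n3
  Y(R6) = 0.3040+0.000j S between n3,n4
  Y(R7) = 0.02463+0.000j S between n2,n3
  Y(L1) = 0.000-0.1734j S between n4,n1
  Y(R8) = 0.09009+0.000j S between n4,n3
  I1: injects 0.0143 A into n0 (from n2)
  Y(R9) = 0.002370+0.000j S between n3,n0
  Y(R10) = 0.08197+0.000j S between n0,n1
  V1: constraint V(n3)−V(n0) = 17
  V2: constraint V(n3)−V(n4) = 26.9
Assemble and solve the 6×6 MNA system:
  V(n1)=-13.62+48.14j  V(n2)=16.47+0.000j  V(n3)=17.00+0.000j  V(n4)=-9.900+0.000j
  i(V1)=0.7094-3.946j  i(V2)=-19.01-1.386j

1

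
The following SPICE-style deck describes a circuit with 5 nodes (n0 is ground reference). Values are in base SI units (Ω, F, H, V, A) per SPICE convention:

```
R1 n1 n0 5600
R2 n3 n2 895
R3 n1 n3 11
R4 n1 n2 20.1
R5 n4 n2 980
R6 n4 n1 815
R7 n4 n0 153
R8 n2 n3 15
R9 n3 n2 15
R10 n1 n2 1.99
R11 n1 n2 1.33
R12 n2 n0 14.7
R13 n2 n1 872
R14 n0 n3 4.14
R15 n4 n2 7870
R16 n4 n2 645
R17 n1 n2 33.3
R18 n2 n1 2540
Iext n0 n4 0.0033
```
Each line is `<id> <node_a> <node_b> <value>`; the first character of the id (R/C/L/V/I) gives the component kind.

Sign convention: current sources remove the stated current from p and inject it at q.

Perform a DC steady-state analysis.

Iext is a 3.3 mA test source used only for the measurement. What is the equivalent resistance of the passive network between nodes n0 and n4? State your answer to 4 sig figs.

R_eq = 96.35 Ω

MNA unknowns: 4 node voltages V₁..V_4
R1: Y=0.0001786 on G[1,0]
R2: Y=0.001117 on G[3,2]
R3: Y=0.09091 on G[1,3]
R4: Y=0.04975 on G[1,2]
R5: Y=0.001020 on G[4,2]
R6: Y=0.001227 on G[4,1]
R7: Y=0.006536 on G[4,0]
R8: Y=0.06667 on G[2,3]
R9: Y=0.06667 on G[3,2]
R10: Y=0.5025 on G[1,2]
R11: Y=0.7519 on G[1,2]
R12: Y=0.06803 on G[2,0]
R13: Y=0.001147 on G[2,1]
R14: Y=0.2415 on G[0,3]
R15: Y=0.0001271 on G[4,2]
R16: Y=0.001550 on G[4,2]
R17: Y=0.03003 on G[1,2]
R18: Y=0.0003937 on G[2,1]
Iext: z[0]−=0.0033, z[4]+=0.0033
solve → V1=0.006650, V2=0.006600, V3=0.003195, V4=0.3179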